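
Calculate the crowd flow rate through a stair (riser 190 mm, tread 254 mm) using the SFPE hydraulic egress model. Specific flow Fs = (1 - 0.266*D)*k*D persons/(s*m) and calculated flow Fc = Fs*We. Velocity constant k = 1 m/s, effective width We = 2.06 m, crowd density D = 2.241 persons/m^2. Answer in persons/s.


1 - 0.266*D = 1 - 0.266*2.241 = 0.40389
Fs = 0.40389 * 1 * 2.241 = 0.90513 persons/(s*m)
Fc = 0.90513 * 2.06 = 1.8646 persons/s

1.8646 persons/s


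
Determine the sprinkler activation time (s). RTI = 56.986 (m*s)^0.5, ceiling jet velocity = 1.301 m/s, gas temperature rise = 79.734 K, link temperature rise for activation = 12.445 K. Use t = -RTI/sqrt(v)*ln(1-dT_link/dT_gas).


dT_link/dT_gas = 0.15608
ln(1 - 0.15608) = -0.16970
t = -56.986 / sqrt(1.301) * -0.16970 = 8.4783 s

8.4783 s


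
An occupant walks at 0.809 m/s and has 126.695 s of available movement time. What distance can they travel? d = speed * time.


d = 0.809 * 126.695 = 102.50 m

102.50 m


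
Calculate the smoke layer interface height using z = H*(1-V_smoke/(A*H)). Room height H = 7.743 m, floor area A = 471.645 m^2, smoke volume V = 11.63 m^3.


V/(A*H) = 0.0031846
1 - 0.0031846 = 0.99682
z = 7.743 * 0.99682 = 7.7183 m

7.7183 m


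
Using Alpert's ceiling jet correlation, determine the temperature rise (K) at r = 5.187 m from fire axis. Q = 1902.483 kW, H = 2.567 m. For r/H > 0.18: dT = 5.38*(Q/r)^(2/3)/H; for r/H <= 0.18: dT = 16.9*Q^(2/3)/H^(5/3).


r/H = 5.187 / 2.567 = 2.0206
r/H > 0.18, so dT = 5.38*(Q/r)^(2/3)/H
Q/r = 366.78
(Q/r)^(2/3) = 51.239
dT = 5.38 * 51.239 / 2.567 = 107.39 K

107.39 K


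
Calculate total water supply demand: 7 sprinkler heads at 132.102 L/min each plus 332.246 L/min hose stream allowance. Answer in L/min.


Sprinkler demand = 7 * 132.102 = 924.714 L/min
Total = 924.714 + 332.246 = 1256.96 L/min

1256.96 L/min


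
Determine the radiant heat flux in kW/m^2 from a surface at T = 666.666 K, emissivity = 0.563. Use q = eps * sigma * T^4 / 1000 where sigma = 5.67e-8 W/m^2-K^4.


T^4 = 1.9753e+11
q = 0.563 * 5.67e-8 * 1.9753e+11 / 1000 = 6.3056 kW/m^2

6.3056 kW/m^2


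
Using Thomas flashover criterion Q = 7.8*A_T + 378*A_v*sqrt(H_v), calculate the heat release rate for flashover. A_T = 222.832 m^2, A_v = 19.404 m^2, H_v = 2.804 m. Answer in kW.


7.8*A_T = 1738.1
sqrt(H_v) = 1.6745
378*A_v*sqrt(H_v) = 12282
Q = 1738.1 + 12282 = 14020 kW

14020 kW


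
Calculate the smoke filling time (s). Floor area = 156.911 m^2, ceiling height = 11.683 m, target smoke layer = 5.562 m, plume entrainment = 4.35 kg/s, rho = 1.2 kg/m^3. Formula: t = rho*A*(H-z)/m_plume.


H - z = 6.121 m
t = 1.2 * 156.911 * 6.121 / 4.35 = 264.95 s

264.95 s


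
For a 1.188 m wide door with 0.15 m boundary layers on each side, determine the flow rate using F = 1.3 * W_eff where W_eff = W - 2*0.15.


W_eff = 1.188 - 0.30 = 0.888 m
F = 1.3 * 0.888 = 1.1544 persons/s

1.1544 persons/s


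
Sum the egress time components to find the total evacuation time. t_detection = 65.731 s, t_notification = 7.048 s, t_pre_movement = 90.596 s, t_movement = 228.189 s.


Total = 65.731 + 7.048 + 90.596 + 228.189 = 391.564 s

391.564 s


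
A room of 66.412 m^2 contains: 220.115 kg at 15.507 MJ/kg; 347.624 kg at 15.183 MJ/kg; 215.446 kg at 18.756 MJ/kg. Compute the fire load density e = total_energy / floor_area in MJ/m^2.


Total energy = 220.115*15.507 + 347.624*15.183 + 215.446*18.756
= 3413.323 + 5277.975 + 4040.905
= 12732.20 MJ
e = 12732.20 / 66.412 = 191.72 MJ/m^2

191.72 MJ/m^2


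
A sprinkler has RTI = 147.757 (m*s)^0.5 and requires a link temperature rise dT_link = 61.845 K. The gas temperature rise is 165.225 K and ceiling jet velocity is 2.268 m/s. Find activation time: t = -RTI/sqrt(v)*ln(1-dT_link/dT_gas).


dT_link/dT_gas = 0.37431
ln(1 - 0.37431) = -0.46890
t = -147.757 / sqrt(2.268) * -0.46890 = 46.005 s

46.005 s


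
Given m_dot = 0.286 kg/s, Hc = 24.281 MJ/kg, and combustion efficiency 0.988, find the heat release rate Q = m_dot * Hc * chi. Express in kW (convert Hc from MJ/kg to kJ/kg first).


Hc = 24.281 MJ/kg = 24.281 * 1000 kJ/kg = 24281 kJ/kg
Q = 0.286 kg/s * 24281 kJ/kg * 0.988 = 6861.0 kW

6861.0 kW


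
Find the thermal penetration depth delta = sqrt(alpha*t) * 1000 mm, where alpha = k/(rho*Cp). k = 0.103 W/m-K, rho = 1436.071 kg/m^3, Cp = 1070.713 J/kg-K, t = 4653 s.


alpha = 0.103 / (1436.071 * 1070.713) = 6.6987e-08 m^2/s
alpha * t = 0.00031169
delta = sqrt(0.00031169) * 1000 = 17.655 mm

17.655 mm


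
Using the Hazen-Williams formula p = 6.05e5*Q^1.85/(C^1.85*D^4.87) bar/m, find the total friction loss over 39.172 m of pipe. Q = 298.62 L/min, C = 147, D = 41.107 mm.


Q^1.85 = 37929
C^1.85 = 10222
D^4.87 = 7.2405e+07
p/m = 0.031004 bar/m
p_total = 0.031004 * 39.172 = 1.2145 bar

1.2145 bar


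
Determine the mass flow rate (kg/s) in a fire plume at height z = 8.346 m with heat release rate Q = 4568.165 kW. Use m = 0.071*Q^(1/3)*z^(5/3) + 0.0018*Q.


Q^(1/3) = 16.593
z^(5/3) = 34.340
First term = 0.071 * 16.593 * 34.340 = 40.455
Second term = 0.0018 * 4568.165 = 8.2227
m = 48.677 kg/s

48.677 kg/s


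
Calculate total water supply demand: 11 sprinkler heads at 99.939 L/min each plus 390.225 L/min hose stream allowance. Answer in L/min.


Sprinkler demand = 11 * 99.939 = 1099.329 L/min
Total = 1099.329 + 390.225 = 1489.554 L/min

1489.554 L/min


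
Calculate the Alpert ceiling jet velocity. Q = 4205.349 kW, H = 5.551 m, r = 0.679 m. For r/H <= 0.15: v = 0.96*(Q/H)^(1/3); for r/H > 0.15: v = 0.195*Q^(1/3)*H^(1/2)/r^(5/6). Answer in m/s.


r/H = 0.679 / 5.551 = 0.12232
r/H <= 0.15, so v = 0.96*(Q/H)^(1/3)
Q/H = 757.58
(Q/H)^(1/3) = 9.1161
v = 0.96 * 9.1161 = 8.7515 m/s

8.7515 m/s


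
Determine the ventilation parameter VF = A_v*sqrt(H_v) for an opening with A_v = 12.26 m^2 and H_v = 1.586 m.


sqrt(H_v) = 1.2594
VF = 12.26 * 1.2594 = 15.440 m^(5/2)

15.440 m^(5/2)


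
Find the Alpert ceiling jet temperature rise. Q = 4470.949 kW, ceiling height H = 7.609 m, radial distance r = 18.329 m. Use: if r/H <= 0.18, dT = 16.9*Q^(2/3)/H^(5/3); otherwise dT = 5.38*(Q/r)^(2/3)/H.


r/H = 18.329 / 7.609 = 2.4089
r/H > 0.18, so dT = 5.38*(Q/r)^(2/3)/H
Q/r = 243.93
(Q/r)^(2/3) = 39.040
dT = 5.38 * 39.040 / 7.609 = 27.603 K

27.603 K


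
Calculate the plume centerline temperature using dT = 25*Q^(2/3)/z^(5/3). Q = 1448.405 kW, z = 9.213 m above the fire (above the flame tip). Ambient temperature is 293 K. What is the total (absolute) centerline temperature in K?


Q^(2/3) = 128.01
z^(5/3) = 40.489
dT = 25 * 128.01 / 40.489 = 79.043 K
T = 293 + 79.043 = 372.04 K

372.04 K


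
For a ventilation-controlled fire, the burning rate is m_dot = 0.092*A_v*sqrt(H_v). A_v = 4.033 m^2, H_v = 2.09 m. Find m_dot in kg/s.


sqrt(H_v) = 1.4457
m_dot = 0.092 * 4.033 * 1.4457 = 0.53640 kg/s

0.53640 kg/s


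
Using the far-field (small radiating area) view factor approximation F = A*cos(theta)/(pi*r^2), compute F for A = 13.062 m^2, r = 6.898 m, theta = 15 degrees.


cos(15 deg) = 0.96593
pi*r^2 = 149.48
F = 13.062 * 0.96593 / 149.48 = 0.084403

0.084403


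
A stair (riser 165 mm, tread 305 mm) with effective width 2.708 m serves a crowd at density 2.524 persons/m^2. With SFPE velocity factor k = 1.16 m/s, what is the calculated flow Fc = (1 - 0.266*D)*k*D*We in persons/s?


1 - 0.266*D = 1 - 0.266*2.524 = 0.32862
Fs = 0.32862 * 1.16 * 2.524 = 0.96214 persons/(s*m)
Fc = 0.96214 * 2.708 = 2.6055 persons/s

2.6055 persons/s


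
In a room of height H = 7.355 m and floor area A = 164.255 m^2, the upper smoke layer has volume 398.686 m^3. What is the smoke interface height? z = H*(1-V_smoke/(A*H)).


V/(A*H) = 0.33001
1 - 0.33001 = 0.66999
z = 7.355 * 0.66999 = 4.9278 m

4.9278 m


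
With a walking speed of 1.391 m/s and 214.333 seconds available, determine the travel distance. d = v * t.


d = 1.391 * 214.333 = 298.14 m

298.14 m


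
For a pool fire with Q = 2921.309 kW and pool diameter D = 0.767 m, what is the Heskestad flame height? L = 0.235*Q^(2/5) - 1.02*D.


Q^(2/5) = 24.335
0.235 * Q^(2/5) = 5.7187
1.02 * D = 0.78234
L = 4.9364 m

4.9364 m


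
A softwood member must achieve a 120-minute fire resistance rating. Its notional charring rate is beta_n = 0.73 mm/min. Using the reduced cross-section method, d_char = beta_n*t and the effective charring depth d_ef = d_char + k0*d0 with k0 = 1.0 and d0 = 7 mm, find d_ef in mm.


d_char = 0.73 * 120 = 87.6 mm
d_ef = 87.6 + 1.0*7 = 94.6 mm

94.6 mm


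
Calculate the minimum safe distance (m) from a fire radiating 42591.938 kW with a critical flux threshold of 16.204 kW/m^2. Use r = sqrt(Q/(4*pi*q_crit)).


4*pi*q_crit = 203.63
Q/(4*pi*q_crit) = 209.17
r = sqrt(209.17) = 14.463 m

14.463 m


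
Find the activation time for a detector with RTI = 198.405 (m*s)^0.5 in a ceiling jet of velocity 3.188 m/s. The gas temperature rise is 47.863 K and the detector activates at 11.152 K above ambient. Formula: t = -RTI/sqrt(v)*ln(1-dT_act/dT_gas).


dT_act/dT_gas = 0.23300
ln(1 - 0.23300) = -0.26527
t = -198.405 / sqrt(3.188) * -0.26527 = 29.476 s

29.476 s


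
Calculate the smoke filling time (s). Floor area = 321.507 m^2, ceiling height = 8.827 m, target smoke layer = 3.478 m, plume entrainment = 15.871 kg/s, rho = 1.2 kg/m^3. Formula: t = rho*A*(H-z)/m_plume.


H - z = 5.349 m
t = 1.2 * 321.507 * 5.349 / 15.871 = 130.03 s

130.03 s


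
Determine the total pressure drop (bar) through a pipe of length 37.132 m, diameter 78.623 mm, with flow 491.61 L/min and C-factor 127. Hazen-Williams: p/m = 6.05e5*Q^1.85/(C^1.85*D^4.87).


Q^1.85 = 95389
C^1.85 = 7799.0
D^4.87 = 1.7034e+09
p/m = 0.0043440 bar/m
p_total = 0.0043440 * 37.132 = 0.16130 bar

0.16130 bar


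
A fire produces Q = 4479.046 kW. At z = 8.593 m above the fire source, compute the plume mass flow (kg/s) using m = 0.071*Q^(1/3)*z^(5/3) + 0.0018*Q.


Q^(1/3) = 16.484
z^(5/3) = 36.050
First term = 0.071 * 16.484 * 36.050 = 42.192
Second term = 0.0018 * 4479.046 = 8.0623
m = 50.254 kg/s

50.254 kg/s


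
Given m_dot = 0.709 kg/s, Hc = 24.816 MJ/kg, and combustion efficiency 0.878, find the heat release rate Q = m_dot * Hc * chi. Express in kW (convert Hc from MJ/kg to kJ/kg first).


Hc = 24.816 MJ/kg = 24.816 * 1000 kJ/kg = 24816 kJ/kg
Q = 0.709 kg/s * 24816 kJ/kg * 0.878 = 15448 kW

15448 kW


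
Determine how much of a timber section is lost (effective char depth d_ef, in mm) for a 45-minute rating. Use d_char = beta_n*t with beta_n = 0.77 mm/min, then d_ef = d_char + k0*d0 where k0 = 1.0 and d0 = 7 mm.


d_char = 0.77 * 45 = 34.65 mm
d_ef = 34.65 + 1.0*7 = 41.65 mm

41.65 mm


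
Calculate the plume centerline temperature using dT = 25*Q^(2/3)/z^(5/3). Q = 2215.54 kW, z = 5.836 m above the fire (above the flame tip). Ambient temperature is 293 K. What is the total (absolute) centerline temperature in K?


Q^(2/3) = 169.95
z^(5/3) = 18.917
dT = 25 * 169.95 / 18.917 = 224.60 K
T = 293 + 224.60 = 517.60 K

517.60 K


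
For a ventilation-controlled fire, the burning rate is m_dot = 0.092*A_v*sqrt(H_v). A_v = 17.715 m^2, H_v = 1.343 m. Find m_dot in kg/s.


sqrt(H_v) = 1.1589
m_dot = 0.092 * 17.715 * 1.1589 = 1.8887 kg/s

1.8887 kg/s


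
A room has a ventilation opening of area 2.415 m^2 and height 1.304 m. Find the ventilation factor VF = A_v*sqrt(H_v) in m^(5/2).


sqrt(H_v) = 1.1419
VF = 2.415 * 1.1419 = 2.7578 m^(5/2)

2.7578 m^(5/2)


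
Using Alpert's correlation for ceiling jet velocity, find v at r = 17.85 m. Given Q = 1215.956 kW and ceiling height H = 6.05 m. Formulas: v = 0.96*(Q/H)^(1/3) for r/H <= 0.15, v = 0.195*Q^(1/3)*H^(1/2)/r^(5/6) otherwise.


r/H = 17.85 / 6.05 = 2.9504
r/H > 0.15, so v = 0.195*Q^(1/3)*H^(1/2)/r^(5/6)
Q^(1/3) = 10.673
H^(1/2) = 2.4597
r^(5/6) = 11.042
v = 0.195 * 10.673 * 2.4597 / 11.042 = 0.46365 m/s

0.46365 m/s


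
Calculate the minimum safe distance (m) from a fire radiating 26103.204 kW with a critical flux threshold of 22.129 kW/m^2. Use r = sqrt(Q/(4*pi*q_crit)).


4*pi*q_crit = 278.08
Q/(4*pi*q_crit) = 93.869
r = sqrt(93.869) = 9.6886 m

9.6886 m


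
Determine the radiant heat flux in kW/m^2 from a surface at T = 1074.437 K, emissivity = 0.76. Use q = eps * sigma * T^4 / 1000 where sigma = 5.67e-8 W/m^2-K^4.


T^4 = 1.3327e+12
q = 0.76 * 5.67e-8 * 1.3327e+12 / 1000 = 57.428 kW/m^2

57.428 kW/m^2


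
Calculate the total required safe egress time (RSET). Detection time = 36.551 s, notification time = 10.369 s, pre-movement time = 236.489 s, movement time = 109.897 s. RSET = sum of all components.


Total = 36.551 + 10.369 + 236.489 + 109.897 = 393.306 s

393.306 s


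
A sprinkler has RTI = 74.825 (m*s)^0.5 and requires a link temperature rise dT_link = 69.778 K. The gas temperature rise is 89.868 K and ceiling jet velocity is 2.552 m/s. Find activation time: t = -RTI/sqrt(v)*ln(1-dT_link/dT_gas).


dT_link/dT_gas = 0.77645
ln(1 - 0.77645) = -1.4981
t = -74.825 / sqrt(2.552) * -1.4981 = 70.170 s

70.170 s


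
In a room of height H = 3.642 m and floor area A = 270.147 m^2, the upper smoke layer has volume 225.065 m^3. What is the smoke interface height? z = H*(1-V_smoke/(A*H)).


V/(A*H) = 0.22875
1 - 0.22875 = 0.77125
z = 3.642 * 0.77125 = 2.8089 m

2.8089 m


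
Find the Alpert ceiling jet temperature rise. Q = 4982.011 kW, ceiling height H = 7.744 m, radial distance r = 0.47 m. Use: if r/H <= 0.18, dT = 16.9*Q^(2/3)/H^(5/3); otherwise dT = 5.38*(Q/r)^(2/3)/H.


r/H = 0.47 / 7.744 = 0.060692
r/H <= 0.18, so dT = 16.9*Q^(2/3)/H^(5/3)
Q^(2/3) = 291.70
H^(5/3) = 30.312
dT = 16.9 * 291.70 / 30.312 = 162.64 K

162.64 K


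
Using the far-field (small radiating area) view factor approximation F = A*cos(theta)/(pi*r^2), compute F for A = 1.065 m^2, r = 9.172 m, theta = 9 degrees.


cos(9 deg) = 0.98769
pi*r^2 = 264.29
F = 1.065 * 0.98769 / 264.29 = 0.0039801

0.0039801


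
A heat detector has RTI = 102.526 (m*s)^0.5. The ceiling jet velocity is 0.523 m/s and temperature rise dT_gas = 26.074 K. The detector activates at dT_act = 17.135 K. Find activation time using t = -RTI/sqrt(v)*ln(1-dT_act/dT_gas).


dT_act/dT_gas = 0.65717
ln(1 - 0.65717) = -1.0705
t = -102.526 / sqrt(0.523) * -1.0705 = 151.77 s

151.77 s


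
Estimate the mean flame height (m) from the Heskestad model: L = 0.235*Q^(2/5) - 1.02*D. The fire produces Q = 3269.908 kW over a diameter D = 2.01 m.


Q^(2/5) = 25.457
0.235 * Q^(2/5) = 5.9825
1.02 * D = 2.0502
L = 3.9323 m

3.9323 m


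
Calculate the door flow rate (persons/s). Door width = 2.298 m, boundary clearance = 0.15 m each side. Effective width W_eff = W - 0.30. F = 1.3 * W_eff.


W_eff = 2.298 - 0.30 = 1.998 m
F = 1.3 * 1.998 = 2.5974 persons/s

2.5974 persons/s


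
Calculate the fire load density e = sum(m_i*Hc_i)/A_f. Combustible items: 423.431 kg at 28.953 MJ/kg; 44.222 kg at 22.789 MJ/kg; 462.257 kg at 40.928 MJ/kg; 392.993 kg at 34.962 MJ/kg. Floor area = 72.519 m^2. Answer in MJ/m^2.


Total energy = 423.431*28.953 + 44.222*22.789 + 462.257*40.928 + 392.993*34.962
= 12259.60 + 1007.775 + 18919.25 + 13739.82
= 45926.45 MJ
e = 45926.45 / 72.519 = 633.30 MJ/m^2

633.30 MJ/m^2


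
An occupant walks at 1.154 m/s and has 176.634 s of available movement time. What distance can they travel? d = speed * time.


d = 1.154 * 176.634 = 203.84 m

203.84 m


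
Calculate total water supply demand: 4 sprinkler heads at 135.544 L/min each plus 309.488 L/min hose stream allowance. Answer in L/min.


Sprinkler demand = 4 * 135.544 = 542.176 L/min
Total = 542.176 + 309.488 = 851.664 L/min

851.664 L/min


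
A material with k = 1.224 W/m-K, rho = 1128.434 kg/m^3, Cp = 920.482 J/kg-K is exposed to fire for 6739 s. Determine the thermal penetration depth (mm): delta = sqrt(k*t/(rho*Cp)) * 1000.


alpha = 1.224 / (1128.434 * 920.482) = 1.1784e-06 m^2/s
alpha * t = 0.0079412
delta = sqrt(0.0079412) * 1000 = 89.113 mm

89.113 mm


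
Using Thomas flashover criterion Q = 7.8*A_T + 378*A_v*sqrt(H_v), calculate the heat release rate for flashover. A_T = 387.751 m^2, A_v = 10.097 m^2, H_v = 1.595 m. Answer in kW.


7.8*A_T = 3024.5
sqrt(H_v) = 1.2629
378*A_v*sqrt(H_v) = 4820.2
Q = 3024.5 + 4820.2 = 7844.7 kW

7844.7 kW


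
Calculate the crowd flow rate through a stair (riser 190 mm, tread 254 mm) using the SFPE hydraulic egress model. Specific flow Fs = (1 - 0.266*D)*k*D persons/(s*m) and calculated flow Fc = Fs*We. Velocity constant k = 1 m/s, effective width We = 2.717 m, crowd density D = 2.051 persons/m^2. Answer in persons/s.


1 - 0.266*D = 1 - 0.266*2.051 = 0.45443
Fs = 0.45443 * 1 * 2.051 = 0.93204 persons/(s*m)
Fc = 0.93204 * 2.717 = 2.5324 persons/s

2.5324 persons/s


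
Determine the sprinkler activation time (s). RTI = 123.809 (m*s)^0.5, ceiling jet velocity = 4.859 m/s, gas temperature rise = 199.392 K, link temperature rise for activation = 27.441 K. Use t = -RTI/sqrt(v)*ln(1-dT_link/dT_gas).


dT_link/dT_gas = 0.13762
ln(1 - 0.13762) = -0.14806
t = -123.809 / sqrt(4.859) * -0.14806 = 8.3162 s

8.3162 s


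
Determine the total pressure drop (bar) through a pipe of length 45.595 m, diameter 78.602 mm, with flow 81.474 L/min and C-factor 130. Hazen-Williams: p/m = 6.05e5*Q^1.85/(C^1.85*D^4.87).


Q^1.85 = 3430.7
C^1.85 = 8143.2
D^4.87 = 1.7012e+09
p/m = 0.00014982 bar/m
p_total = 0.00014982 * 45.595 = 0.0068313 bar

0.0068313 bar


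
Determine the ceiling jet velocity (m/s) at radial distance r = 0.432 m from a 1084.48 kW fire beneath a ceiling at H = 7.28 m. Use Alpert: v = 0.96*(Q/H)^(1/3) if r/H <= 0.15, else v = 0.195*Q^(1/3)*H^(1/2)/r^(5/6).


r/H = 0.432 / 7.28 = 0.059341
r/H <= 0.15, so v = 0.96*(Q/H)^(1/3)
Q/H = 148.97
(Q/H)^(1/3) = 5.3011
v = 0.96 * 5.3011 = 5.0890 m/s

5.0890 m/s


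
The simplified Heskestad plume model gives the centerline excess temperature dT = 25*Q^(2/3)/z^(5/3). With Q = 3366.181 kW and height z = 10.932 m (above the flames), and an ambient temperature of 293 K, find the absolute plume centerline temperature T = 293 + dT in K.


Q^(2/3) = 224.61
z^(5/3) = 53.848
dT = 25 * 224.61 / 53.848 = 104.28 K
T = 293 + 104.28 = 397.28 K

397.28 K


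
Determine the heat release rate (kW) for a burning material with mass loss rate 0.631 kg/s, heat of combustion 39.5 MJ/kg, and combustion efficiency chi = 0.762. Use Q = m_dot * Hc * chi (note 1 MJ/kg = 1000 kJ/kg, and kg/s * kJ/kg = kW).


Hc = 39.5 MJ/kg = 39.5 * 1000 kJ/kg = 39500 kJ/kg
Q = 0.631 kg/s * 39500 kJ/kg * 0.762 = 18992.469 kW

18992.469 kW


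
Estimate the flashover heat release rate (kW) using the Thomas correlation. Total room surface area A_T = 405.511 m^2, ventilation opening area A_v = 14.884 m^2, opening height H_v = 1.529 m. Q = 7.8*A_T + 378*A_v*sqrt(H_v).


7.8*A_T = 3163.0
sqrt(H_v) = 1.2365
378*A_v*sqrt(H_v) = 6956.9
Q = 3163.0 + 6956.9 = 10120 kW

10120 kW


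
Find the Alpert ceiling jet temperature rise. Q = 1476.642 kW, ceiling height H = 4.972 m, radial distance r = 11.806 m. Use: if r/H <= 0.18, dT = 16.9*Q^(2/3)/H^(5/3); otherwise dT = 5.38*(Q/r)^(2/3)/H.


r/H = 11.806 / 4.972 = 2.3745
r/H > 0.18, so dT = 5.38*(Q/r)^(2/3)/H
Q/r = 125.08
(Q/r)^(2/3) = 25.010
dT = 5.38 * 25.010 / 4.972 = 27.062 K

27.062 K


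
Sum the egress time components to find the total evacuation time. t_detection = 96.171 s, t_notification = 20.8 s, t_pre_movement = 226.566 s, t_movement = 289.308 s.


Total = 96.171 + 20.8 + 226.566 + 289.308 = 632.845 s

632.845 s


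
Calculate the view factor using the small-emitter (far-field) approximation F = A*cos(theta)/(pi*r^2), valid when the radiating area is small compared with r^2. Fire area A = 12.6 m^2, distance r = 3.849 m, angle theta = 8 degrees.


cos(8 deg) = 0.99027
pi*r^2 = 46.542
F = 12.6 * 0.99027 / 46.542 = 0.26809

0.26809


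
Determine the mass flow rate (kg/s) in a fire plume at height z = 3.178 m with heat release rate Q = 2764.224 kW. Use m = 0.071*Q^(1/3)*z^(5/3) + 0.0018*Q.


Q^(1/3) = 14.034
z^(5/3) = 6.8695
First term = 0.071 * 14.034 * 6.8695 = 6.8450
Second term = 0.0018 * 2764.224 = 4.9756
m = 11.821 kg/s

11.821 kg/s


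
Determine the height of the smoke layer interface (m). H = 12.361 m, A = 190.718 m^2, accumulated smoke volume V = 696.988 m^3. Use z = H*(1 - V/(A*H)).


V/(A*H) = 0.29565
1 - 0.29565 = 0.70435
z = 12.361 * 0.70435 = 8.7065 m

8.7065 m


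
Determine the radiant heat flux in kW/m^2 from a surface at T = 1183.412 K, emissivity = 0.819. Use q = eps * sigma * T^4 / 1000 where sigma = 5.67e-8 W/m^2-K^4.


T^4 = 1.9613e+12
q = 0.819 * 5.67e-8 * 1.9613e+12 / 1000 = 91.077 kW/m^2

91.077 kW/m^2


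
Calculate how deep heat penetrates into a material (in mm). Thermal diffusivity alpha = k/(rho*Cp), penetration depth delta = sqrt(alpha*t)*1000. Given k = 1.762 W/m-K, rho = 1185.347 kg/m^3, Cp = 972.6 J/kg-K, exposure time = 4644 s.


alpha = 1.762 / (1185.347 * 972.6) = 1.5284e-06 m^2/s
alpha * t = 0.0070977
delta = sqrt(0.0070977) * 1000 = 84.248 mm

84.248 mm


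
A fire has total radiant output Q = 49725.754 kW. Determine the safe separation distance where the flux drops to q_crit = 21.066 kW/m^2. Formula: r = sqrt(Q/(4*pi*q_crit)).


4*pi*q_crit = 264.72
Q/(4*pi*q_crit) = 187.84
r = sqrt(187.84) = 13.705 m

13.705 m


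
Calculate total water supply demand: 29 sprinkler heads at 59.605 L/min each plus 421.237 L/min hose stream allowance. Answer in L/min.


Sprinkler demand = 29 * 59.605 = 1728.545 L/min
Total = 1728.545 + 421.237 = 2149.782 L/min

2149.782 L/min


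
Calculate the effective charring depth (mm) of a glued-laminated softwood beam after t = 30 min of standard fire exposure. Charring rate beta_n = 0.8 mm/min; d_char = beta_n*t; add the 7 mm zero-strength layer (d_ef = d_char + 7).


d_char = 0.8 * 30 = 24 mm
d_ef = 24 + 1.0*7 = 31 mm

31 mm


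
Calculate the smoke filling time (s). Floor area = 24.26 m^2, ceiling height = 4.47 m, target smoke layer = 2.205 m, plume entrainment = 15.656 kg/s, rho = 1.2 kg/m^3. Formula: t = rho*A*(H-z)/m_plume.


H - z = 2.265 m
t = 1.2 * 24.26 * 2.265 / 15.656 = 4.2117 s

4.2117 s


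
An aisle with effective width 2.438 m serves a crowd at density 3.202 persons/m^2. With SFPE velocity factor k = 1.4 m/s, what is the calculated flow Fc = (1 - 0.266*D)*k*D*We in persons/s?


1 - 0.266*D = 1 - 0.266*3.202 = 0.14827
Fs = 0.14827 * 1.4 * 3.202 = 0.66466 persons/(s*m)
Fc = 0.66466 * 2.438 = 1.6204 persons/s

1.6204 persons/s


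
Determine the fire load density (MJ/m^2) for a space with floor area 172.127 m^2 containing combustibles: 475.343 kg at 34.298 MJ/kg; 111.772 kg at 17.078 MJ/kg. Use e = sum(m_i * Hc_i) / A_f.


Total energy = 475.343*34.298 + 111.772*17.078
= 16303.31 + 1908.842
= 18212.16 MJ
e = 18212.16 / 172.127 = 105.81 MJ/m^2

105.81 MJ/m^2


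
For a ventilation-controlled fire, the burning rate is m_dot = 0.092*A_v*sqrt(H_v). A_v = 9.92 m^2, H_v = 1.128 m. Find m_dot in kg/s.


sqrt(H_v) = 1.0621
m_dot = 0.092 * 9.92 * 1.0621 = 0.96929 kg/s

0.96929 kg/s


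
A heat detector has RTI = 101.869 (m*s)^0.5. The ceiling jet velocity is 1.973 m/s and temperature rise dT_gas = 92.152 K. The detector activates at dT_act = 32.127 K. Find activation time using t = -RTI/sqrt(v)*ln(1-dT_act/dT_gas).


dT_act/dT_gas = 0.34863
ln(1 - 0.34863) = -0.42868
t = -101.869 / sqrt(1.973) * -0.42868 = 31.089 s

31.089 s


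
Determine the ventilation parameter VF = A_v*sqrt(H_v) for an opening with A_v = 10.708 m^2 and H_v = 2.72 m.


sqrt(H_v) = 1.6492
VF = 10.708 * 1.6492 = 17.660 m^(5/2)

17.660 m^(5/2)


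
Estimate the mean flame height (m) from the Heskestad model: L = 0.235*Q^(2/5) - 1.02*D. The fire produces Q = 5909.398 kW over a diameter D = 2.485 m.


Q^(2/5) = 32.257
0.235 * Q^(2/5) = 7.5803
1.02 * D = 2.5347
L = 5.0456 m

5.0456 m


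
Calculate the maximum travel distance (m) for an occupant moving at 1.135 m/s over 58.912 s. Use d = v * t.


d = 1.135 * 58.912 = 66.865 m

66.865 m


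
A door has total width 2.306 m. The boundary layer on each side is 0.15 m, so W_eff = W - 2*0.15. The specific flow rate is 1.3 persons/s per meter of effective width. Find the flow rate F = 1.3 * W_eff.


W_eff = 2.306 - 0.30 = 2.006 m
F = 1.3 * 2.006 = 2.6078 persons/s

2.6078 persons/s


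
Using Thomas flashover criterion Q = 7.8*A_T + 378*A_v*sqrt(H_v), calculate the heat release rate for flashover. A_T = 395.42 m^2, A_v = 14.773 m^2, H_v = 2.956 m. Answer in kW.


7.8*A_T = 3084.276
sqrt(H_v) = 1.7193
378*A_v*sqrt(H_v) = 9600.9
Q = 3084.276 + 9600.9 = 12685 kW

12685 kW


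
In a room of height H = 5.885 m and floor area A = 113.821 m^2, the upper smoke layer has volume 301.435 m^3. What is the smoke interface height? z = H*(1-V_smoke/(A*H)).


V/(A*H) = 0.45001
1 - 0.45001 = 0.54999
z = 5.885 * 0.54999 = 3.2367 m

3.2367 m


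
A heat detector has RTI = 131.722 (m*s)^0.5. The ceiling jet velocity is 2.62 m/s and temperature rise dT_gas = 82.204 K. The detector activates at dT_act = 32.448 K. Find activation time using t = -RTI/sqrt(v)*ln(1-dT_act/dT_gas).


dT_act/dT_gas = 0.39473
ln(1 - 0.39473) = -0.50207
t = -131.722 / sqrt(2.62) * -0.50207 = 40.858 s

40.858 s


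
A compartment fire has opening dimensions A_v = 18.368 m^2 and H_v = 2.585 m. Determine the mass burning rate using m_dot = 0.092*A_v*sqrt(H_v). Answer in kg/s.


sqrt(H_v) = 1.6078
m_dot = 0.092 * 18.368 * 1.6078 = 2.7169 kg/s

2.7169 kg/s


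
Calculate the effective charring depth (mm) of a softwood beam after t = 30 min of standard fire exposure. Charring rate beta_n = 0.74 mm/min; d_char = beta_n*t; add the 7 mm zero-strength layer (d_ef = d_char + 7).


d_char = 0.74 * 30 = 22.2 mm
d_ef = 22.2 + 1.0*7 = 29.2 mm

29.2 mm


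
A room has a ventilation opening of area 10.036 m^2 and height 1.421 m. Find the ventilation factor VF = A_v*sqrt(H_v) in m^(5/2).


sqrt(H_v) = 1.1921
VF = 10.036 * 1.1921 = 11.963 m^(5/2)

11.963 m^(5/2)


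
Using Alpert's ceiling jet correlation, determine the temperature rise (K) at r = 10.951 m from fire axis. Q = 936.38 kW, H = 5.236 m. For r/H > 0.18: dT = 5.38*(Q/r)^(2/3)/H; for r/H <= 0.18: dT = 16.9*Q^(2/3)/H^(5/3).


r/H = 10.951 / 5.236 = 2.0915
r/H > 0.18, so dT = 5.38*(Q/r)^(2/3)/H
Q/r = 85.506
(Q/r)^(2/3) = 19.409
dT = 5.38 * 19.409 / 5.236 = 19.943 K

19.943 K


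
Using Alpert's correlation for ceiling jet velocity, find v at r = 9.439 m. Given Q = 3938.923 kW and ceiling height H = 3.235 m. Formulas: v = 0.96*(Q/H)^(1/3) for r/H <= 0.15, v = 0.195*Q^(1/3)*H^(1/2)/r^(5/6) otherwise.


r/H = 9.439 / 3.235 = 2.9178
r/H > 0.15, so v = 0.195*Q^(1/3)*H^(1/2)/r^(5/6)
Q^(1/3) = 15.793
H^(1/2) = 1.7986
r^(5/6) = 6.4929
v = 0.195 * 15.793 * 1.7986 / 6.4929 = 0.85309 m/s

0.85309 m/s


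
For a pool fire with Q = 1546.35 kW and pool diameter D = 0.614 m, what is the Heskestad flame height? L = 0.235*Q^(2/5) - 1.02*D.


Q^(2/5) = 18.868
0.235 * Q^(2/5) = 4.4340
1.02 * D = 0.62628
L = 3.8077 m

3.8077 m


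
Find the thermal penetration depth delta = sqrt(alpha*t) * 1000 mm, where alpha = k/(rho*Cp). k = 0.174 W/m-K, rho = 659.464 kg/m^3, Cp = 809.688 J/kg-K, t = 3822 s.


alpha = 0.174 / (659.464 * 809.688) = 3.2587e-07 m^2/s
alpha * t = 0.0012455
delta = sqrt(0.0012455) * 1000 = 35.291 mm

35.291 mm


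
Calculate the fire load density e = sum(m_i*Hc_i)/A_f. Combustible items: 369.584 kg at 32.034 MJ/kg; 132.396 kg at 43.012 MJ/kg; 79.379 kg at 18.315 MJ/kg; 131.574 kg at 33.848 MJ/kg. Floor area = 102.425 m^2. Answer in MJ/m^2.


Total energy = 369.584*32.034 + 132.396*43.012 + 79.379*18.315 + 131.574*33.848
= 11839.25 + 5694.617 + 1453.826 + 4453.517
= 23441.21 MJ
e = 23441.21 / 102.425 = 228.86 MJ/m^2

228.86 MJ/m^2


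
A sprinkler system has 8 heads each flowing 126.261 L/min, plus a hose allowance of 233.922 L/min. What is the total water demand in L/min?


Sprinkler demand = 8 * 126.261 = 1010.088 L/min
Total = 1010.088 + 233.922 = 1244.01 L/min

1244.01 L/min


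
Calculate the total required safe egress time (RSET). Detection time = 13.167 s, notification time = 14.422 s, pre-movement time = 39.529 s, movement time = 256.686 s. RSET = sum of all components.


Total = 13.167 + 14.422 + 39.529 + 256.686 = 323.804 s

323.804 s


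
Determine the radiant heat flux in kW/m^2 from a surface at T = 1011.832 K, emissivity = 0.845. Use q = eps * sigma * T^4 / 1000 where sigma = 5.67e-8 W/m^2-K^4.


T^4 = 1.0482e+12
q = 0.845 * 5.67e-8 * 1.0482e+12 / 1000 = 50.220 kW/m^2

50.220 kW/m^2


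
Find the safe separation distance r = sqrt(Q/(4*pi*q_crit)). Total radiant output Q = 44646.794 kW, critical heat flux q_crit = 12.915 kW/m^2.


4*pi*q_crit = 162.29
Q/(4*pi*q_crit) = 275.10
r = sqrt(275.10) = 16.586 m

16.586 m


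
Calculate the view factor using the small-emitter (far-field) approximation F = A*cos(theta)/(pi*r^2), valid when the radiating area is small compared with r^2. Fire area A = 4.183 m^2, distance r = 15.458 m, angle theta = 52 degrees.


cos(52 deg) = 0.61566
pi*r^2 = 750.68
F = 4.183 * 0.61566 / 750.68 = 0.0034306

0.0034306


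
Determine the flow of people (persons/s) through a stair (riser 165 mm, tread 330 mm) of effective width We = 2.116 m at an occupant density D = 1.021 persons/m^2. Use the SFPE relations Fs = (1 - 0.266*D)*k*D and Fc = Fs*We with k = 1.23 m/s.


1 - 0.266*D = 1 - 0.266*1.021 = 0.72841
Fs = 0.72841 * 1.23 * 1.021 = 0.91476 persons/(s*m)
Fc = 0.91476 * 2.116 = 1.9356 persons/s

1.9356 persons/s


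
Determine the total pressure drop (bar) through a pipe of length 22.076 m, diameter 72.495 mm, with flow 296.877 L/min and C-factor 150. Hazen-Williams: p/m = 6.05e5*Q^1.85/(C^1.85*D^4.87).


Q^1.85 = 37520
C^1.85 = 10611
D^4.87 = 1.1474e+09
p/m = 0.0018645 bar/m
p_total = 0.0018645 * 22.076 = 0.041160 bar

0.041160 bar


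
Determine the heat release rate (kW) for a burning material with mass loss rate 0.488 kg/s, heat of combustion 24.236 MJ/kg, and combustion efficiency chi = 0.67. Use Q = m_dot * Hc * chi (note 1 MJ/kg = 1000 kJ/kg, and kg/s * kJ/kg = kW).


Hc = 24.236 MJ/kg = 24.236 * 1000 kJ/kg = 24236 kJ/kg
Q = 0.488 kg/s * 24236 kJ/kg * 0.67 = 7924.2 kW

7924.2 kW


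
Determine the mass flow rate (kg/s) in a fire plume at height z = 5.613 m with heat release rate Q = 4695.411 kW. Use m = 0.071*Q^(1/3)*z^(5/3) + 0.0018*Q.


Q^(1/3) = 16.745
z^(5/3) = 17.728
First term = 0.071 * 16.745 * 17.728 = 21.077
Second term = 0.0018 * 4695.411 = 8.4517
m = 29.529 kg/s

29.529 kg/s


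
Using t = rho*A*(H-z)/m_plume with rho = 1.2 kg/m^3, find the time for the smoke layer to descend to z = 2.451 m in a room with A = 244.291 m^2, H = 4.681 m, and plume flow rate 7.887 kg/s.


H - z = 2.23 m
t = 1.2 * 244.291 * 2.23 / 7.887 = 82.886 s

82.886 s


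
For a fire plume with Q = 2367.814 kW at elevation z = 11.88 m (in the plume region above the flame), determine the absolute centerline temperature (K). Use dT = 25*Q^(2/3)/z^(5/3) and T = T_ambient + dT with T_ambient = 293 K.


Q^(2/3) = 177.65
z^(5/3) = 61.853
dT = 25 * 177.65 / 61.853 = 71.803 K
T = 293 + 71.803 = 364.80 K

364.80 K


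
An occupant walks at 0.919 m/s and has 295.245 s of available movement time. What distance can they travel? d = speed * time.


d = 0.919 * 295.245 = 271.33 m

271.33 m


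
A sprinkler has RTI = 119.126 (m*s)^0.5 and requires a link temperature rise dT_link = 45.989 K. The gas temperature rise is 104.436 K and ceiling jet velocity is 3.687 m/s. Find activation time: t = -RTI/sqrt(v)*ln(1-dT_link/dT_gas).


dT_link/dT_gas = 0.44036
ln(1 - 0.44036) = -0.58045
t = -119.126 / sqrt(3.687) * -0.58045 = 36.011 s

36.011 s


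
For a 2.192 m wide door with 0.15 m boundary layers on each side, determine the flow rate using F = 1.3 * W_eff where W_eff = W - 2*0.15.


W_eff = 2.192 - 0.30 = 1.892 m
F = 1.3 * 1.892 = 2.4596 persons/s

2.4596 persons/s


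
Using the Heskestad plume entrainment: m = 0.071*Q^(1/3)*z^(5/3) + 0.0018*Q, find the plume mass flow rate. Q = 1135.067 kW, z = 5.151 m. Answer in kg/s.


Q^(1/3) = 10.431
z^(5/3) = 15.363
First term = 0.071 * 10.431 * 15.363 = 11.378
Second term = 0.0018 * 1135.067 = 2.0431
m = 13.422 kg/s

13.422 kg/s


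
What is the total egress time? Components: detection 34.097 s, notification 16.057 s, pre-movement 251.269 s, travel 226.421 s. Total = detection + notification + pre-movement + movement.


Total = 34.097 + 16.057 + 251.269 + 226.421 = 527.844 s

527.844 s


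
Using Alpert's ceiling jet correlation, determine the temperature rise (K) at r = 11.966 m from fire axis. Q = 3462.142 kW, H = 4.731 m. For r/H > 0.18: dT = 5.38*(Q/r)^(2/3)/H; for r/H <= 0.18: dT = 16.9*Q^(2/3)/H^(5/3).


r/H = 11.966 / 4.731 = 2.5293
r/H > 0.18, so dT = 5.38*(Q/r)^(2/3)/H
Q/r = 289.33
(Q/r)^(2/3) = 43.745
dT = 5.38 * 43.745 / 4.731 = 49.746 K

49.746 K


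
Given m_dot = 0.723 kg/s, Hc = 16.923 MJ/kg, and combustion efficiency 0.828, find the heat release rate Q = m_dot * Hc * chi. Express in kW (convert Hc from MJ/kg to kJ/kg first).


Hc = 16.923 MJ/kg = 16.923 * 1000 kJ/kg = 16923 kJ/kg
Q = 0.723 kg/s * 16923 kJ/kg * 0.828 = 10131 kW

10131 kW


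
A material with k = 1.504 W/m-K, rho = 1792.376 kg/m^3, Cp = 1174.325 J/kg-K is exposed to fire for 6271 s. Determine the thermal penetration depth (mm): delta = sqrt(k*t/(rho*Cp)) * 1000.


alpha = 1.504 / (1792.376 * 1174.325) = 7.1455e-07 m^2/s
alpha * t = 0.0044809
delta = sqrt(0.0044809) * 1000 = 66.940 mm

66.940 mm


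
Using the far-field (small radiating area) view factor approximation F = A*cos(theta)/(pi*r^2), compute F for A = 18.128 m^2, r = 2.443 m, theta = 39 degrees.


cos(39 deg) = 0.77715
pi*r^2 = 18.750
F = 18.128 * 0.77715 / 18.750 = 0.75137

0.75137


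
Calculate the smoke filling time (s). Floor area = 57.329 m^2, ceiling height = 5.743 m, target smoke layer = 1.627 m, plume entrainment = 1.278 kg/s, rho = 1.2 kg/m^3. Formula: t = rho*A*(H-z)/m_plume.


H - z = 4.116 m
t = 1.2 * 57.329 * 4.116 / 1.278 = 221.56 s

221.56 s


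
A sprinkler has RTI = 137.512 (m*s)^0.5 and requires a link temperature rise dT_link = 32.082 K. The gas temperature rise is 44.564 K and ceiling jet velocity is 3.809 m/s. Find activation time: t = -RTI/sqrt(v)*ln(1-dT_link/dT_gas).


dT_link/dT_gas = 0.71991
ln(1 - 0.71991) = -1.2726
t = -137.512 / sqrt(3.809) * -1.2726 = 89.669 s

89.669 s


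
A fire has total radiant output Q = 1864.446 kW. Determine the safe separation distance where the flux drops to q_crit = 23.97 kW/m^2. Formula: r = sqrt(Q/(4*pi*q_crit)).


4*pi*q_crit = 301.22
Q/(4*pi*q_crit) = 6.1897
r = sqrt(6.1897) = 2.4879 m

2.4879 m


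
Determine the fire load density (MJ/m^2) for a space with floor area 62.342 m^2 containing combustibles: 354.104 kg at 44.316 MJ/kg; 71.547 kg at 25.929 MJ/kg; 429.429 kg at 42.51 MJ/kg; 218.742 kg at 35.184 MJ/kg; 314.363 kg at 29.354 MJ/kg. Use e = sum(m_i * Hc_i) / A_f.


Total energy = 354.104*44.316 + 71.547*25.929 + 429.429*42.51 + 218.742*35.184 + 314.363*29.354
= 15692.47 + 1855.142 + 18255.03 + 7696.219 + 9227.812
= 52726.67 MJ
e = 52726.67 / 62.342 = 845.76 MJ/m^2

845.76 MJ/m^2


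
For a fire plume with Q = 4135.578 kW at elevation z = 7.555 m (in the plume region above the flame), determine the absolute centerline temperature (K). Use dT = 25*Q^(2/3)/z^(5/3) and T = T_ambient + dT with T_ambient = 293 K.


Q^(2/3) = 257.65
z^(5/3) = 29.089
dT = 25 * 257.65 / 29.089 = 221.43 K
T = 293 + 221.43 = 514.43 K

514.43 K


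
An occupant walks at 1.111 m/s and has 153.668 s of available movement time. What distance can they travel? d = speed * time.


d = 1.111 * 153.668 = 170.73 m

170.73 m


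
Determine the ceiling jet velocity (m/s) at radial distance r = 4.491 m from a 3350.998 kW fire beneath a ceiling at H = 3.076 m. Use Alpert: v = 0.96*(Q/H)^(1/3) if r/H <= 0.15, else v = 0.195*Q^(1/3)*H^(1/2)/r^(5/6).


r/H = 4.491 / 3.076 = 1.4600
r/H > 0.15, so v = 0.195*Q^(1/3)*H^(1/2)/r^(5/6)
Q^(1/3) = 14.964
H^(1/2) = 1.7539
r^(5/6) = 3.4964
v = 0.195 * 14.964 * 1.7539 / 3.4964 = 1.4637 m/s

1.4637 m/s


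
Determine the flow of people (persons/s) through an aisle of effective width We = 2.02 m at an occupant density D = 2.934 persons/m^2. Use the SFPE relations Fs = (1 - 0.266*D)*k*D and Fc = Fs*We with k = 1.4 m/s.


1 - 0.266*D = 1 - 0.266*2.934 = 0.21956
Fs = 0.21956 * 1.4 * 2.934 = 0.90185 persons/(s*m)
Fc = 0.90185 * 2.02 = 1.8217 persons/s

1.8217 persons/s


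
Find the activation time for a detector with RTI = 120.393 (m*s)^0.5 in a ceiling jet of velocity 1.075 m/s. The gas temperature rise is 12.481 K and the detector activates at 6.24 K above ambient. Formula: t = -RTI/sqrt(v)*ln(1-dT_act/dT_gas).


dT_act/dT_gas = 0.49996
ln(1 - 0.49996) = -0.69307
t = -120.393 / sqrt(1.075) * -0.69307 = 80.477 s

80.477 s


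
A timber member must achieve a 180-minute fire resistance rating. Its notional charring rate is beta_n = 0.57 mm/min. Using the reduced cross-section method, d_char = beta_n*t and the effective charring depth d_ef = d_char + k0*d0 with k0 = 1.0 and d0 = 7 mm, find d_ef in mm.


d_char = 0.57 * 180 = 102.6 mm
d_ef = 102.6 + 1.0*7 = 109.6 mm

109.6 mm


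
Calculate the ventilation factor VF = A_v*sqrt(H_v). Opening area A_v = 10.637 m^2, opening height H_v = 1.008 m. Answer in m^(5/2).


sqrt(H_v) = 1.0040
VF = 10.637 * 1.0040 = 10.679 m^(5/2)

10.679 m^(5/2)


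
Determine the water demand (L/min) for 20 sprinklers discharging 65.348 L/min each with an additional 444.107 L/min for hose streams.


Sprinkler demand = 20 * 65.348 = 1306.96 L/min
Total = 1306.96 + 444.107 = 1751.067 L/min

1751.067 L/min


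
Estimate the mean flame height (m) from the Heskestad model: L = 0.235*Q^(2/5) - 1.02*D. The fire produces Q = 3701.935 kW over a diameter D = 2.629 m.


Q^(2/5) = 26.753
0.235 * Q^(2/5) = 6.2869
1.02 * D = 2.6816
L = 3.6054 m

3.6054 m


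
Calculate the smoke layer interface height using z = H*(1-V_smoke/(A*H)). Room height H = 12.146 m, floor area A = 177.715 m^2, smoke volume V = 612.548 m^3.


V/(A*H) = 0.28378
1 - 0.28378 = 0.71622
z = 12.146 * 0.71622 = 8.6992 m

8.6992 m


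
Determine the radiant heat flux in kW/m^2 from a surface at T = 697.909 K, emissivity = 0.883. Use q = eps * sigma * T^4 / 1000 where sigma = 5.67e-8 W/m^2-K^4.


T^4 = 2.3724e+11
q = 0.883 * 5.67e-8 * 2.3724e+11 / 1000 = 11.878 kW/m^2

11.878 kW/m^2


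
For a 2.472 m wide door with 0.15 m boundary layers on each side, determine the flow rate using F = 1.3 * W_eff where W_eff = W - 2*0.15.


W_eff = 2.472 - 0.30 = 2.172 m
F = 1.3 * 2.172 = 2.8236 persons/s

2.8236 persons/s


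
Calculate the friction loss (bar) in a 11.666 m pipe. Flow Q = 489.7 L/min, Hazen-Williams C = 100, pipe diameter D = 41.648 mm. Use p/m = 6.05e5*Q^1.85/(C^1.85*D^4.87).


Q^1.85 = 94705
C^1.85 = 5011.9
D^4.87 = 7.7166e+07
p/m = 0.14815 bar/m
p_total = 0.14815 * 11.666 = 1.7283 bar

1.7283 bar


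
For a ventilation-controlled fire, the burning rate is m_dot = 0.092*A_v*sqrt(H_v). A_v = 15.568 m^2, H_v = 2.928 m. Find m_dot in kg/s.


sqrt(H_v) = 1.7111
m_dot = 0.092 * 15.568 * 1.7111 = 2.4508 kg/s

2.4508 kg/s


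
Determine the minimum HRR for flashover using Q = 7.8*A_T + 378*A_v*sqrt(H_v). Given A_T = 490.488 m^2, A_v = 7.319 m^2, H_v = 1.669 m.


7.8*A_T = 3825.8
sqrt(H_v) = 1.2919
378*A_v*sqrt(H_v) = 3574.1
Q = 3825.8 + 3574.1 = 7399.9 kW

7399.9 kW


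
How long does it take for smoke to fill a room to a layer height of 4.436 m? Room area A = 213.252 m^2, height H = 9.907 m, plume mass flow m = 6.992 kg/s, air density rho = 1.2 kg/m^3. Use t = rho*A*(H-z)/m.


H - z = 5.471 m
t = 1.2 * 213.252 * 5.471 / 6.992 = 200.23 s

200.23 s


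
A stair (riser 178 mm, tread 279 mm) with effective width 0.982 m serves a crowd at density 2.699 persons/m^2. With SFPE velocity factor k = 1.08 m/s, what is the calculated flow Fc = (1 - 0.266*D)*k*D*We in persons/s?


1 - 0.266*D = 1 - 0.266*2.699 = 0.28207
Fs = 0.28207 * 1.08 * 2.699 = 0.82220 persons/(s*m)
Fc = 0.82220 * 0.982 = 0.80740 persons/s

0.80740 persons/s
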